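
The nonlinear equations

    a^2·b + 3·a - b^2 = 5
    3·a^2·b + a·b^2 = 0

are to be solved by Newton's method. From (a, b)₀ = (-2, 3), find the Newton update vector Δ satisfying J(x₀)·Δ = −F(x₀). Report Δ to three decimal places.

(0.667, -7.000)

At (-2, 3): F = (-8.000, 18.000).
Jacobian J = [[2·a·b + 3, a^2 - 2·b], [6·a·b + b^2, 3·a^2 + 2·a·b]].
At the point, J = [[-9.000, -2.000], [-27.000, 0.000]] (det J = -54.000).
Solving J·Δ = −F gives Δ = (0.667, -7.000).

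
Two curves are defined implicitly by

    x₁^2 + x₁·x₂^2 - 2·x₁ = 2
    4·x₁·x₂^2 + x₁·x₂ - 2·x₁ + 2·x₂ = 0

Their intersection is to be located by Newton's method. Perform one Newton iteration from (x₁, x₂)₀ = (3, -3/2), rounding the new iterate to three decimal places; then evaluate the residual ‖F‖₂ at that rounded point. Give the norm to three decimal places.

3.710

At (3, -3/2): F = (7.750, 13.500).
Jacobian J = [[2·x₁ + x₂^2 - 2, 2·x₁·x₂], [4·x₂^2 + x₂ - 2, 8·x₁·x₂ + x₁ + 2]].
At the point, J = [[6.250, -9.000], [5.500, -31.000]] (det J = -144.250).
Solving J·Δ = −F gives Δ = (-0.823, 0.289).
Then the next iterate is (x₁, x₂)₁ = (2.177, -1.211).
Re-evaluating at (2.177, -1.211): F = (1.57795, 3.35812), so ‖F‖₂ = 3.710.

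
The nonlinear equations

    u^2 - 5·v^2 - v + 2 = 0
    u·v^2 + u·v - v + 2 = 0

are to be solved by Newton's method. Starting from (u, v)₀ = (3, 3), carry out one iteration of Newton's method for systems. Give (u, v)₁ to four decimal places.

At (3, 3): F = (-37.0000, 35.0000).
Jacobian J = [[2·u, -10·v - 1], [v^2 + v, 2·u·v + u - 1]].
At the point, J = [[6.0000, -31.0000], [12.0000, 20.0000]] (det J = 492.0000).
Solving J·Δ = −F gives Δ = (-0.7012, -1.3293).
Then the next iterate is (u, v)₁ = (2.2988, 1.6707).

(2.2988, 1.6707)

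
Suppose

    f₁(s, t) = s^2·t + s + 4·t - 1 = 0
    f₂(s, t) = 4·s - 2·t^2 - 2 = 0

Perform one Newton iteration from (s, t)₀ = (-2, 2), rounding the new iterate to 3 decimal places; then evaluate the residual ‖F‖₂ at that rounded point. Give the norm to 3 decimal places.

30.277

At (-2, 2): F = (13.000, -18.000).
Jacobian J = [[2·s·t + 1, s^2 + 4], [4, -4·t]].
At the point, J = [[-7.000, 8.000], [4.000, -8.000]] (det J = 24.000).
Solving J·Δ = −F gives Δ = (-1.667, -3.083).
Then the next iterate is (s, t)₁ = (-3.667, -1.083).
Re-evaluating at (-3.667, -1.083): F = (-23.56198, -19.01378), so ‖F‖₂ = 30.277.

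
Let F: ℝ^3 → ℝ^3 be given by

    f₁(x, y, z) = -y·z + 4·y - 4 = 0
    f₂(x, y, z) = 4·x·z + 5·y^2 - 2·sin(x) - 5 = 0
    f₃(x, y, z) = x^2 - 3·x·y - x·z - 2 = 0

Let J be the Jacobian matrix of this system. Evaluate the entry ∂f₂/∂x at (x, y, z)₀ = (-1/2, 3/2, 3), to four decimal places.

10.2448

∂f₂/∂x = 4·z - 2·cos(x).
At (-1/2, 3/2, 3) this is 10.2448.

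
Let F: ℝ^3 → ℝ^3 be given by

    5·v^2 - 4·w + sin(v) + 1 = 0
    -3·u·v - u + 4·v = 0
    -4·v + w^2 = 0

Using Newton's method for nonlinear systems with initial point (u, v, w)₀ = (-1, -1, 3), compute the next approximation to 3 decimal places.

(1.473, -0.849, 0.934)

At (-1, -1, 3): F = (-6.84147, -6.000, 13.000).
Jacobian J = [[0, 10·v + cos(v), -4], [-3·v - 1, -3·u + 4, 0], [0, -4, 2·w]].
At the point, J = [[0.000, -9.45970, -4.000], [2.000, 7.000, 0.000], [0.000, -4.000, 6.000]] (det J = 145.51637).
Solving J·Δ = −F gives Δ = (2.473, 0.151, -2.066).
Then the next iterate is (u, v, w)₁ = (1.473, -0.849, 0.934).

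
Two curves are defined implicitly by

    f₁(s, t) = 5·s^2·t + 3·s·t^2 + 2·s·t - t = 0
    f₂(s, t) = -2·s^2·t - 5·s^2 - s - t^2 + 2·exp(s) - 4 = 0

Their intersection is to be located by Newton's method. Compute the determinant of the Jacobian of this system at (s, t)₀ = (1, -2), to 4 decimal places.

-9.3806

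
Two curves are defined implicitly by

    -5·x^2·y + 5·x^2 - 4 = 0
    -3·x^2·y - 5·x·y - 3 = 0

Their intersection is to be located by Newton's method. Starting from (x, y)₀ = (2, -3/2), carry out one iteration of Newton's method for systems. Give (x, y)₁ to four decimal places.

At (2, -3/2): F = (46.0000, 30.0000).
Jacobian J = [[-10·x·y + 10·x, -5·x^2], [-6·x·y - 5·y, -3·x^2 - 5·x]].
At the point, J = [[50.0000, -20.0000], [25.5000, -22.0000]] (det J = -590.0000).
Solving J·Δ = −F gives Δ = (-0.6983, 0.5542).
Then the next iterate is (x, y)₁ = (1.3017, -0.9458).

(1.3017, -0.9458)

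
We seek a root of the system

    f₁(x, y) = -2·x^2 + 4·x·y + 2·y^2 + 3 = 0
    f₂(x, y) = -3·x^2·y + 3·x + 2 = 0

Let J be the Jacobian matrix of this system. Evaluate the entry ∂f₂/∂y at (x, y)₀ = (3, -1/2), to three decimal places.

-27.000

∂f₂/∂y = -3·x^2.
At (3, -1/2) this is -27.000.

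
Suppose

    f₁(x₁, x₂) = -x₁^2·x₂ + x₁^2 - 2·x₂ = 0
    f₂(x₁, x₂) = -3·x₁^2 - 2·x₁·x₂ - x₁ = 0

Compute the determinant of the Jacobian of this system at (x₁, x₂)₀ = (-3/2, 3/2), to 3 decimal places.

25.750

J = [[-2·x₁·x₂ + 2·x₁, -x₁^2 - 2], [-6·x₁ - 2·x₂ - 1, -2·x₁]].
At the point, J = [[1.500, -4.250], [5.000, 3.000]].
det J = 25.750.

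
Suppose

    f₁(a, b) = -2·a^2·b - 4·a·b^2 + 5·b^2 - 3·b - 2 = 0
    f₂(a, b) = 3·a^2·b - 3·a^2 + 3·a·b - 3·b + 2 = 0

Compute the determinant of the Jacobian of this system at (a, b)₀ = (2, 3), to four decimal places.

57.0000

J = [[-4·a·b - 4·b^2, -2·a^2 - 8·a·b + 10·b - 3], [6·a·b - 6·a + 3·b, 3·a^2 + 3·a - 3]].
At the point, J = [[-60.0000, -29.0000], [33.0000, 15.0000]].
det J = 57.0000.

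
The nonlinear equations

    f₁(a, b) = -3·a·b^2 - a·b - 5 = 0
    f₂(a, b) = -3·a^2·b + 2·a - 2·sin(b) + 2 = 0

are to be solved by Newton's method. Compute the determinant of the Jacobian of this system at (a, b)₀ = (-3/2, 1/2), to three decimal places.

-28.369

J = [[-3·b^2 - b, -6·a·b - a], [-6·a·b + 2, -3·a^2 - 2·cos(b)]].
At the point, J = [[-1.250, 6.000], [6.500, -8.50517]].
det J = -28.369.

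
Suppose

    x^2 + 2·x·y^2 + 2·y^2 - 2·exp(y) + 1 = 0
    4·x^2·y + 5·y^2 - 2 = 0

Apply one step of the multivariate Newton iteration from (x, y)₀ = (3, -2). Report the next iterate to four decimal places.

At (3, -2): F = (41.729329, -54.0000).
Jacobian J = [[2·x + 2·y^2, 4·x·y + 4·y - 2·exp(y)], [8·x·y, 4·x^2 + 10·y]].
At the point, J = [[14.0000, -32.270671], [-48.0000, 16.0000]] (det J = -1324.992187).
Solving J·Δ = −F gives Δ = (-0.8113, 0.9411).
Then the next iterate is (x, y)₁ = (2.1887, -1.0589).

(2.1887, -1.0589)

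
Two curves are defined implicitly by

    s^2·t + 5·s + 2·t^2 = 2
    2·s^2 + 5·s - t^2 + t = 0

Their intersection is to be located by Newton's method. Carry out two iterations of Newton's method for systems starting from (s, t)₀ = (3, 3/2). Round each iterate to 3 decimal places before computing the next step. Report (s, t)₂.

(0.240, 0.993)

At (3, 3/2): F = (31.000, 32.250).
Jacobian J = [[2·s·t + 5, s^2 + 4·t], [4·s + 5, -2·t + 1]].
At the point, J = [[14.000, 15.000], [17.000, -2.000]] (det J = -283.000).
Solving J·Δ = −F gives Δ = (-1.928, -0.267).
Then the next iterate is (s, t)₁ = (1.072, 1.233).
Round to (1.072, 1.233) and repeat: F = (7.81752, 7.37108), J = [[7.64355, 6.08118], [9.288, -1.466]].
Δ = (-0.832, -0.240), so (s, t)₂ = (0.240, 0.993).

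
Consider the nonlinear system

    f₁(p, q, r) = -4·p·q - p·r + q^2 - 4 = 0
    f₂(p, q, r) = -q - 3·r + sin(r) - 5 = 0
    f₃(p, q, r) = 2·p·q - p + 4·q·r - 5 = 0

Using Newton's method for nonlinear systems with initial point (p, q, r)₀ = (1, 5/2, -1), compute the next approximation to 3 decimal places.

(-0.507, -3.888, -0.575)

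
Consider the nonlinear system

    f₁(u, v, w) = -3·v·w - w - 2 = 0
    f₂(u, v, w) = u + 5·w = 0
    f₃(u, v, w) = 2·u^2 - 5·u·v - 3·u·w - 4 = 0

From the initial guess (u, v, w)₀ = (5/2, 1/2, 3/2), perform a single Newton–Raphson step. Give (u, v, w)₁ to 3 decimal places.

(-0.098, 0.045, 0.020)

At (5/2, 1/2, 3/2): F = (-5.750, 10.000, -9.000).
Jacobian J = [[0, -3·w, -3·v - 1], [1, 0, 5], [4·u - 5·v - 3·w, -5·u, -3·u]].
At the point, J = [[0.000, -4.500, -2.500], [1.000, 0.000, 5.000], [3.000, -12.500, -7.500]] (det J = -70.000).
Solving J·Δ = −F gives Δ = (-2.598, -0.455, -1.480).
Then the next iterate is (u, v, w)₁ = (-0.098, 0.045, 0.020).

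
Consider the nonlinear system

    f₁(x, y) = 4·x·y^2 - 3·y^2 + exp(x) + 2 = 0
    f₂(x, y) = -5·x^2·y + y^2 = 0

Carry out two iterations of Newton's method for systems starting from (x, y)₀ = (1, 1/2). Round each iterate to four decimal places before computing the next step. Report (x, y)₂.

At (1, 1/2): F = (4.968282, -2.2500).
Jacobian J = [[4·y^2 + exp(x), 8·x·y - 6·y], [-10·x·y, -5·x^2 + 2·y]].
At the point, J = [[3.718282, 1.0000], [-5.0000, -4.0000]] (det J = -9.873127).
Solving J·Δ = −F gives Δ = (-1.7850, 1.6687).
Then the next iterate is (x, y)₁ = (-0.7850, 2.1687).
Round to (-0.7850, 2.1687) and repeat: F = (-26.421895, -1.978776), J = [[19.269158, -26.631636], [17.024295, 1.256275]].
Δ = (0.1798, -0.8620), so (x, y)₂ = (-0.6052, 1.3067).

(-0.6052, 1.3067)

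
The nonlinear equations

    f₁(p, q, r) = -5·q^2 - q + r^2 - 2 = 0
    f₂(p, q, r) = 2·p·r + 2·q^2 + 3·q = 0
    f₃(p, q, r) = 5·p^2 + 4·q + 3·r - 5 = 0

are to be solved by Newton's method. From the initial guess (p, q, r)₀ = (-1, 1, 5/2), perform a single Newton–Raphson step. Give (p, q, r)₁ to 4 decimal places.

At (-1, 1, 5/2): F = (-1.7500, 0.0000, 11.5000).
Jacobian J = [[0, -10·q - 1, 2·r], [2·r, 4·q + 3, 2·p], [10·p, 4, 3]].
At the point, J = [[0.0000, -11.0000, 5.0000], [5.0000, 7.0000, -2.0000], [-10.0000, 4.0000, 3.0000]] (det J = 395.0000).
Solving J·Δ = −F gives Δ = (0.5070, -0.7057, -1.2025).
Then the next iterate is (p, q, r)₁ = (-0.4930, 0.2943, 1.2975).

(-0.4930, 0.2943, 1.2975)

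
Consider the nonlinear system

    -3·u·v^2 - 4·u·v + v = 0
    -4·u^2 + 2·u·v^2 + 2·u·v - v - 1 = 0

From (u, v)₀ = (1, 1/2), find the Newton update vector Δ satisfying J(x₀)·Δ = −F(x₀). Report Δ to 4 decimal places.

At (1, 1/2): F = (-2.2500, -4.0000).
Jacobian J = [[-3·v^2 - 4·v, -6·u·v - 4·u + 1], [-8·u + 2·v^2 + 2·v, 4·u·v + 2·u - 1]].
At the point, J = [[-2.7500, -6.0000], [-6.5000, 3.0000]] (det J = -47.2500).
Solving J·Δ = −F gives Δ = (-0.6508, -0.0767).

(-0.6508, -0.0767)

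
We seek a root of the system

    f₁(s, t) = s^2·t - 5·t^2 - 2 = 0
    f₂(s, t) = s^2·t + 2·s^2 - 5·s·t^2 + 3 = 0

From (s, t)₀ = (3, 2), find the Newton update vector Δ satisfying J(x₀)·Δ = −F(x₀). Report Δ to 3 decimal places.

(-0.048, -0.415)

At (3, 2): F = (-4.000, -21.000).
Jacobian J = [[2·s·t, s^2 - 10·t], [2·s·t + 4·s - 5·t^2, s^2 - 10·s·t]].
At the point, J = [[12.000, -11.000], [4.000, -51.000]] (det J = -568.000).
Solving J·Δ = −F gives Δ = (-0.048, -0.415).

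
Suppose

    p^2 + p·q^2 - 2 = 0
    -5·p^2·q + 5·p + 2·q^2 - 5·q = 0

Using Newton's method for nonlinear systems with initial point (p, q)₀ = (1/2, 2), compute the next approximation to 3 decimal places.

(0.263, 2.467)

At (1/2, 2): F = (0.250, -2.000).
Jacobian J = [[2·p + q^2, 2·p·q], [-10·p·q + 5, -5·p^2 + 4·q - 5]].
At the point, J = [[5.000, 2.000], [-5.000, 1.750]] (det J = 18.750).
Solving J·Δ = −F gives Δ = (-0.237, 0.467).
Then the next iterate is (p, q)₁ = (0.263, 2.467).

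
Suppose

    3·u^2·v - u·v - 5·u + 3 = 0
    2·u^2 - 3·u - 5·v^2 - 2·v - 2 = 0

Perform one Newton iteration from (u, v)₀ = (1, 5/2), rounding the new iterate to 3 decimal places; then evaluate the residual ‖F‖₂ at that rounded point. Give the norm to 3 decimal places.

At (1, 5/2): F = (3.000, -39.250).
Jacobian J = [[6·u·v - v - 5, 3·u^2 - u], [4·u - 3, -10·v - 2]].
At the point, J = [[7.500, 2.000], [1.000, -27.000]] (det J = -204.500).
Solving J·Δ = −F gives Δ = (-0.012, -1.454).
Then the next iterate is (u, v)₁ = (0.988, 1.046).
Re-evaluating at (0.988, 1.046): F = (0.08969, -10.57429), so ‖F‖₂ = 10.575.

10.575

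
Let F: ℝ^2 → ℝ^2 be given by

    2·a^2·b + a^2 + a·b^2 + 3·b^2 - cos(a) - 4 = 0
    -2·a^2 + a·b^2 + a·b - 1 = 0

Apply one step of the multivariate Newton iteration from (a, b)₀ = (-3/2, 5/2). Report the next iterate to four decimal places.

(-0.6286, 1.8586)

At (-3/2, 5/2): F = (18.804263, -18.6250).
Jacobian J = [[4·a·b + 2·a + b^2 + sin(a), 2·a^2 + 2·a·b + 6·b], [-4·a + b^2 + b, 2·a·b + a]].
At the point, J = [[-12.747495, 12.0000], [14.7500, -9.0000]] (det J = -62.272545).
Solving J·Δ = −F gives Δ = (0.8714, -0.6414).
Then the next iterate is (a, b)₁ = (-0.6286, 1.8586).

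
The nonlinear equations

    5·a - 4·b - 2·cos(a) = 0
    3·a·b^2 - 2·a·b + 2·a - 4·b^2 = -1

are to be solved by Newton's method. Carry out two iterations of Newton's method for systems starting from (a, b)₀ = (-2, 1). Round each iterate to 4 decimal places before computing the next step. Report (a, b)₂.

(1.1461, 1.4229)

At (-2, 1): F = (-13.167706, -9.0000).
Jacobian J = [[2·sin(a) + 5, -4], [3·b^2 - 2·b + 2, 6·a·b - 2·a - 8·b]].
At the point, J = [[3.181405, -4.0000], [3.0000, -16.0000]] (det J = -38.902482).
Solving J·Δ = −F gives Δ = (4.4903, 0.2794).
Then the next iterate is (a, b)₁ = (2.4903, 1.2794).
Round to (2.4903, 1.2794) and repeat: F = (8.924502, 5.289813), J = [[6.212430, -4.0000], [4.351793, 3.900739]].
Δ = (-1.3442, 0.1435), so (a, b)₂ = (1.1461, 1.4229).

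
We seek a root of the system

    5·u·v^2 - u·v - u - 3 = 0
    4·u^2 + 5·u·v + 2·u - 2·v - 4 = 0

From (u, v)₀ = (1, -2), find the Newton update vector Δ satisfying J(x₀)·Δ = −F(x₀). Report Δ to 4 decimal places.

At (1, -2): F = (18.0000, -4.0000).
Jacobian J = [[5·v^2 - v - 1, 10·u·v - u], [8·u + 5·v + 2, 5·u - 2]].
At the point, J = [[21.0000, -21.0000], [0.0000, 3.0000]] (det J = 63.0000).
Solving J·Δ = −F gives Δ = (0.4762, 1.3333).

(0.4762, 1.3333)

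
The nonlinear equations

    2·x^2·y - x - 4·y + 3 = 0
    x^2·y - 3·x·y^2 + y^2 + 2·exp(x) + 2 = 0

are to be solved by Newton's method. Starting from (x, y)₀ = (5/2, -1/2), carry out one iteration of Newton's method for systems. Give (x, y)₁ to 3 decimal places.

(1.595, -0.697)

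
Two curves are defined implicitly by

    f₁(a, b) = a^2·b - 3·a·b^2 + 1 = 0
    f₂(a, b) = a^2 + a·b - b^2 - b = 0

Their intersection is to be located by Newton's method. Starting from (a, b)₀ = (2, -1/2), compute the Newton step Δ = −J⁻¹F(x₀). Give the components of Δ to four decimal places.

(-0.9259, -0.0046)

At (2, -1/2): F = (-2.5000, 3.2500).
Jacobian J = [[2·a·b - 3·b^2, a^2 - 6·a·b], [2·a + b, a - 2·b - 1]].
At the point, J = [[-2.7500, 10.0000], [3.5000, 2.0000]] (det J = -40.5000).
Solving J·Δ = −F gives Δ = (-0.9259, -0.0046).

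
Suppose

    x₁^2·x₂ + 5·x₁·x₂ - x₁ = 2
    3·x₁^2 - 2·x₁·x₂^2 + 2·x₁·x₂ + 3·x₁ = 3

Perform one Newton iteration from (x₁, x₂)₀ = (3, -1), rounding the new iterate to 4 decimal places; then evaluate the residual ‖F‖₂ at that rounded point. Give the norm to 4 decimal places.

9.4824

At (3, -1): F = (-29.0000, 21.0000).
Jacobian J = [[2·x₁·x₂ + 5·x₂ - 1, x₁^2 + 5·x₁], [6·x₁ - 2·x₂^2 + 2·x₂ + 3, -4·x₁·x₂ + 2·x₁]].
At the point, J = [[-12.0000, 24.0000], [17.0000, 18.0000]] (det J = -624.0000).
Solving J·Δ = −F gives Δ = (-1.6442, 0.3862).
Then the next iterate is (x₁, x₂)₁ = (1.3558, -0.6138).
Re-evaluating at (1.3558, -0.6138): F = (-8.645033, 3.896004), so ‖F‖₂ = 9.4824.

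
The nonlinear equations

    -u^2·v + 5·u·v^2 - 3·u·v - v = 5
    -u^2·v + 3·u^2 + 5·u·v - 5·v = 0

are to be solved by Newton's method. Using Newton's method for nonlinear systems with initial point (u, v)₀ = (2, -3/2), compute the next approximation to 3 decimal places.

(0.973, -1.216)

At (2, -3/2): F = (34.000, 10.500).
Jacobian J = [[-2·u·v + 5·v^2 - 3·v, -u^2 + 10·u·v - 3·u - 1], [-2·u·v + 6·u + 5·v, -u^2 + 5·u - 5]].
At the point, J = [[21.750, -41.000], [10.500, 1.000]] (det J = 452.250).
Solving J·Δ = −F gives Δ = (-1.027, 0.284).
Then the next iterate is (u, v)₁ = (0.973, -1.216).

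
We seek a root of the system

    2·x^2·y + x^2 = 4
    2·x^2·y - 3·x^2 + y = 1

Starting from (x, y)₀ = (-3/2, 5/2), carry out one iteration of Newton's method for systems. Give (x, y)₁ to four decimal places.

(-1.1493, 1.7917)

At (-3/2, 5/2): F = (9.5000, 6.0000).
Jacobian J = [[4·x·y + 2·x, 2·x^2], [4·x·y - 6·x, 2·x^2 + 1]].
At the point, J = [[-18.0000, 4.5000], [-6.0000, 5.5000]] (det J = -72.0000).
Solving J·Δ = −F gives Δ = (0.3507, -0.7083).
Then the next iterate is (x, y)₁ = (-1.1493, 1.7917).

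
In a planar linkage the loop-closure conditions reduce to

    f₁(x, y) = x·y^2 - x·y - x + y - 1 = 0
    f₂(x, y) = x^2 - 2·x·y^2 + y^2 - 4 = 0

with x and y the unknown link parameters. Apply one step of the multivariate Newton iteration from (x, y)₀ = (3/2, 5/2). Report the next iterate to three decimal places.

At (3/2, 5/2): F = (5.625, -14.250).
Jacobian J = [[y^2 - y - 1, 2·x·y - x + 1], [2·x - 2·y^2, -4·x·y + 2·y]].
At the point, J = [[2.750, 7.000], [-9.500, -10.000]] (det J = 39.000).
Solving J·Δ = −F gives Δ = (-1.115, -0.365).
Then the next iterate is (x, y)₁ = (0.385, 2.135).

(0.385, 2.135)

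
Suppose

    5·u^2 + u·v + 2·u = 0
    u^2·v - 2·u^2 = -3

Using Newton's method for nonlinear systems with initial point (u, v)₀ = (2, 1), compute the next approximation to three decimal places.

(0.940, 0.190)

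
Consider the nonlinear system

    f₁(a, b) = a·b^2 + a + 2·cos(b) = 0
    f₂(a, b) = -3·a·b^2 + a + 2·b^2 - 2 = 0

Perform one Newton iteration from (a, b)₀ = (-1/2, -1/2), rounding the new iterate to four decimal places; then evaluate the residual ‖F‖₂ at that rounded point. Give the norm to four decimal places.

At (-1/2, -1/2): F = (1.130165, -1.6250).
Jacobian J = [[b^2 + 1, 2·a·b - 2·sin(b)], [-3·b^2 + 1, -6·a·b + 4·b]].
At the point, J = [[1.2500, 1.458851], [0.2500, -3.5000]] (det J = -4.739713).
Solving J·Δ = −F gives Δ = (-0.3344, -0.4882).
Then the next iterate is (a, b)₁ = (-0.8344, -0.9882).
Re-evaluating at (-0.8344, -0.9882): F = (-0.548837, 1.563152), so ‖F‖₂ = 1.6567.

1.6567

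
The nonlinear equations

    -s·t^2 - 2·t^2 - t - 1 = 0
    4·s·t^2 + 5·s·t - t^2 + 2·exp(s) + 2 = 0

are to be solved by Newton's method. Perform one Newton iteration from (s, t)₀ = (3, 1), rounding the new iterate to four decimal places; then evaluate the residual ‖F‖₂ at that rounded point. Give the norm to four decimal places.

23.3085

At (3, 1): F = (-7.0000, 68.171074).
Jacobian J = [[-t^2, -2·s·t - 4·t - 1], [4·t^2 + 5·t + 2·exp(s), 8·s·t + 5·s - 2·t]].
At the point, J = [[-1.0000, -11.0000], [49.171074, 37.0000]] (det J = 503.881812).
Solving J·Δ = −F gives Δ = (-0.9742, -0.5478).
Then the next iterate is (s, t)₁ = (2.0258, 0.4522).
Re-evaluating at (2.0258, 0.4522): F = (-2.275415, 23.197179), so ‖F‖₂ = 23.3085.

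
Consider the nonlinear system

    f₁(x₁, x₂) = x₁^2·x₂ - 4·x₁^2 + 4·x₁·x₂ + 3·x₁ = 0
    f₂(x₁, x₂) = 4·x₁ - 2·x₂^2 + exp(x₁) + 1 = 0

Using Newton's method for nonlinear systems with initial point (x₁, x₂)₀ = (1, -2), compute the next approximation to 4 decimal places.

(0.4894, -1.5360)

At (1, -2): F = (-11.0000, -0.281718).
Jacobian J = [[2·x₁·x₂ - 8·x₁ + 4·x₂ + 3, x₁^2 + 4·x₁], [exp(x₁) + 4, -4·x₂]].
At the point, J = [[-17.0000, 5.0000], [6.718282, 8.0000]] (det J = -169.591409).
Solving J·Δ = −F gives Δ = (-0.5106, 0.4640).
Then the next iterate is (x₁, x₂)₁ = (0.4894, -1.5360).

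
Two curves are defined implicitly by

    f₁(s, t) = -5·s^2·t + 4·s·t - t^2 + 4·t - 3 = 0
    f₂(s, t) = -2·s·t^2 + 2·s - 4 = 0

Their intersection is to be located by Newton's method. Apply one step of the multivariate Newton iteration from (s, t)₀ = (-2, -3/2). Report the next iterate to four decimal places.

At (-2, -3/2): F = (30.7500, 1.0000).
Jacobian J = [[-10·s·t + 4·t, -5·s^2 + 4·s - 2·t + 4], [-2·t^2 + 2, -4·s·t]].
At the point, J = [[-36.0000, -21.0000], [-2.5000, -12.0000]] (det J = 379.5000).
Solving J·Δ = −F gives Δ = (0.9170, -0.1077).
Then the next iterate is (s, t)₁ = (-1.0830, -1.6077).

(-1.0830, -1.6077)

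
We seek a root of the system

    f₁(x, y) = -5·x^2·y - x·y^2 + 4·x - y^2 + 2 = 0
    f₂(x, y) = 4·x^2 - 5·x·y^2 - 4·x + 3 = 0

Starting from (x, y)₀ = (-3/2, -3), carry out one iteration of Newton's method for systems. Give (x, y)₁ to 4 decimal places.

At (-3/2, -3): F = (34.2500, 85.5000).
Jacobian J = [[-10·x·y - y^2 + 4, -5·x^2 - 2·x·y - 2·y], [8·x - 5·y^2 - 4, -10·x·y]].
At the point, J = [[-50.0000, -14.2500], [-61.0000, -45.0000]] (det J = 1380.7500).
Solving J·Δ = −F gives Δ = (0.2338, 1.5830).
Then the next iterate is (x, y)₁ = (-1.2662, -1.4170).

(-1.2662, -1.4170)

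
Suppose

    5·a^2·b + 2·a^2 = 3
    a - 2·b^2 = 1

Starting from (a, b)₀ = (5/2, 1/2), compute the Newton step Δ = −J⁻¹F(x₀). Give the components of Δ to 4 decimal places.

At (5/2, 1/2): F = (25.1250, 1.0000).
Jacobian J = [[10·a·b + 4·a, 5·a^2], [1, -4·b]].
At the point, J = [[22.5000, 31.2500], [1.0000, -2.0000]] (det J = -76.2500).
Solving J·Δ = −F gives Δ = (-1.0689, -0.0344).

(-1.0689, -0.0344)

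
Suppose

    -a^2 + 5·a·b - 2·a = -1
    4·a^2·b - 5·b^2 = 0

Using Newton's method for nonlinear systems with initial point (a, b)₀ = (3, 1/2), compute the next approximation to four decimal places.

At (3, 1/2): F = (-6.5000, 16.7500).
Jacobian J = [[-2·a + 5·b - 2, 5·a], [8·a·b, 4·a^2 - 10·b]].
At the point, J = [[-5.5000, 15.0000], [12.0000, 31.0000]] (det J = -350.5000).
Solving J·Δ = −F gives Δ = (-1.2917, -0.0403).
Then the next iterate is (a, b)₁ = (1.7083, 0.4597).

(1.7083, 0.4597)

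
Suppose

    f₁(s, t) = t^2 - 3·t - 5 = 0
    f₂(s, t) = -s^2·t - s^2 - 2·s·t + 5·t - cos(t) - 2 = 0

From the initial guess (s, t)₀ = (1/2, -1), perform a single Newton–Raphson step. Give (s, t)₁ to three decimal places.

(4.061, -1.200)

At (1/2, -1): F = (-1.000, -6.54030).
Jacobian J = [[0, 2·t - 3], [-2·s·t - 2·s - 2·t, -s^2 - 2·s + sin(t) + 5]].
At the point, J = [[0.000, -5.000], [2.000, 2.90853]] (det J = 10.000).
Solving J·Δ = −F gives Δ = (3.561, -0.200).
Then the next iterate is (s, t)₁ = (4.061, -1.200).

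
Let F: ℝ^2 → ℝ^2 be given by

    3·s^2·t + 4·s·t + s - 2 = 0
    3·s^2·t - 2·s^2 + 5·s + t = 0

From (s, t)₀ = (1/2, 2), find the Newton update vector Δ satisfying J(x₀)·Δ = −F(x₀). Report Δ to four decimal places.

(5.4167, -31.0000)

At (1/2, 2): F = (4.0000, 5.5000).
Jacobian J = [[6·s·t + 4·t + 1, 3·s^2 + 4·s], [6·s·t - 4·s + 5, 3·s^2 + 1]].
At the point, J = [[15.0000, 2.7500], [9.0000, 1.7500]] (det J = 1.5000).
Solving J·Δ = −F gives Δ = (5.4167, -31.0000).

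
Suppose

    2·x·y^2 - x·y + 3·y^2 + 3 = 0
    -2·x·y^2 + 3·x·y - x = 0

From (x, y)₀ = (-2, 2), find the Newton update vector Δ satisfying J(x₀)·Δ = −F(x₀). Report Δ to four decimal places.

At (-2, 2): F = (3.0000, 6.0000).
Jacobian J = [[2·y^2 - y, 4·x·y - x + 6·y], [-2·y^2 + 3·y - 1, -4·x·y + 3·x]].
At the point, J = [[6.0000, -2.0000], [-3.0000, 10.0000]] (det J = 54.0000).
Solving J·Δ = −F gives Δ = (-0.7778, -0.8333).

(-0.7778, -0.8333)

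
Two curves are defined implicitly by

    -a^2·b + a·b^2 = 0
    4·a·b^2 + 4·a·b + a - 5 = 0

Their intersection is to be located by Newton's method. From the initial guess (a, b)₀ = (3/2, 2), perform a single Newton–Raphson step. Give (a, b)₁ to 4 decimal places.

(1.0000, 1.3333)

At (3/2, 2): F = (1.5000, 32.5000).
Jacobian J = [[-2·a·b + b^2, -a^2 + 2·a·b], [4·b^2 + 4·b + 1, 8·a·b + 4·a]].
At the point, J = [[-2.0000, 3.7500], [25.0000, 30.0000]] (det J = -153.7500).
Solving J·Δ = −F gives Δ = (-0.5000, -0.6667).
Then the next iterate is (a, b)₁ = (1.0000, 1.3333).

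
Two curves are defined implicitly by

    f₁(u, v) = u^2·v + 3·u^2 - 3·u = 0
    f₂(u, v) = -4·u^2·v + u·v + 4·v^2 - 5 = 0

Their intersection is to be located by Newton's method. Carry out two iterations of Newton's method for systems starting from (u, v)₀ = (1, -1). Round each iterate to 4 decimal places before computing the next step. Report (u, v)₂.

At (1, -1): F = (-1.0000, 2.0000).
Jacobian J = [[2·u·v + 6·u - 3, u^2], [-8·u·v + v, -4·u^2 + u + 8·v]].
At the point, J = [[1.0000, 1.0000], [7.0000, -11.0000]] (det J = -18.0000).
Solving J·Δ = −F gives Δ = (0.5000, 0.5000).
Then the next iterate is (u, v)₁ = (1.5000, -0.5000).
Round to (1.5000, -0.5000) and repeat: F = (1.1250, -0.2500), J = [[4.5000, 2.2500], [5.5000, -11.5000]].
Δ = (-0.1930, -0.1140), so (u, v)₂ = (1.3070, -0.6140).

(1.3070, -0.6140)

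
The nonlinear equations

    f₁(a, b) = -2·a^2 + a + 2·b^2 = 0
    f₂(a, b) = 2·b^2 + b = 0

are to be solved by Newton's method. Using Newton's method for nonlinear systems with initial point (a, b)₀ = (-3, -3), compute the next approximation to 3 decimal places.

(-1.510, -1.636)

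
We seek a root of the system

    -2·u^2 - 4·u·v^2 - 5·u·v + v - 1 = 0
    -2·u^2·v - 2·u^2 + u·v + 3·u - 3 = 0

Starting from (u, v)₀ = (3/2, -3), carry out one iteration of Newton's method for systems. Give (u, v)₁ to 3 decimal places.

(1.291, -1.835)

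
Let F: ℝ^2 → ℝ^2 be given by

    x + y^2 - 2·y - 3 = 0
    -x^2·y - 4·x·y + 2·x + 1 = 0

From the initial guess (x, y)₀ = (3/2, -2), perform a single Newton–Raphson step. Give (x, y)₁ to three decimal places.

At (3/2, -2): F = (6.500, 20.500).
Jacobian J = [[1, 2·y - 2], [-2·x·y - 4·y + 2, -x^2 - 4·x]].
At the point, J = [[1.000, -6.000], [16.000, -8.250]] (det J = 87.750).
Solving J·Δ = −F gives Δ = (-0.791, 0.952).
Then the next iterate is (x, y)₁ = (0.709, -1.048).

(0.709, -1.048)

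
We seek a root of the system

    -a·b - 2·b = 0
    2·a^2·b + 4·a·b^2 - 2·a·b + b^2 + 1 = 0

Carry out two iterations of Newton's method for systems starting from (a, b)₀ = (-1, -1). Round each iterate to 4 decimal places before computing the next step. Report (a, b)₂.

(-1.5578, -0.0894)

At (-1, -1): F = (1.0000, -6.0000).
Jacobian J = [[-b, -a - 2], [4·a·b + 4·b^2 - 2·b, 2·a^2 + 8·a·b - 2·a + 2·b]].
At the point, J = [[1.0000, -1.0000], [10.0000, 10.0000]] (det J = 20.0000).
Solving J·Δ = −F gives Δ = (-0.2000, 0.8000).
Then the next iterate is (a, b)₁ = (-1.2000, -0.2000).
Round to (-1.2000, -0.2000) and repeat: F = (0.1600, -0.2080), J = [[0.2000, -0.8000], [1.5200, 6.8000]].
Δ = (-0.3578, 0.1106), so (a, b)₂ = (-1.5578, -0.0894).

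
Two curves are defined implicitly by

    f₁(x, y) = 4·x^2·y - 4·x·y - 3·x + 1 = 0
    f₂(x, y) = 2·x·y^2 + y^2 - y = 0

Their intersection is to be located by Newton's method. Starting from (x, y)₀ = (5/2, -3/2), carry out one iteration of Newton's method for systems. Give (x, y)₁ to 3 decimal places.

(1.768, -0.884)

At (5/2, -3/2): F = (-29.000, 15.000).
Jacobian J = [[8·x·y - 4·y - 3, 4·x^2 - 4·x], [2·y^2, 4·x·y + 2·y - 1]].
At the point, J = [[-27.000, 15.000], [4.500, -19.000]] (det J = 445.500).
Solving J·Δ = −F gives Δ = (-0.732, 0.616).
Then the next iterate is (x, y)₁ = (1.768, -0.884).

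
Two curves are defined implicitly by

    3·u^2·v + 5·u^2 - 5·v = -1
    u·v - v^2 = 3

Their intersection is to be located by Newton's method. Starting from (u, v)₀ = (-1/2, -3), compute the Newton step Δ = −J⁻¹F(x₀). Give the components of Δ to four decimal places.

At (-1/2, -3): F = (15.0000, -10.5000).
Jacobian J = [[6·u·v + 10·u, 3·u^2 - 5], [v, u - 2·v]].
At the point, J = [[4.0000, -4.2500], [-3.0000, 5.5000]] (det J = 9.2500).
Solving J·Δ = −F gives Δ = (-4.0946, -0.3243).

(-4.0946, -0.3243)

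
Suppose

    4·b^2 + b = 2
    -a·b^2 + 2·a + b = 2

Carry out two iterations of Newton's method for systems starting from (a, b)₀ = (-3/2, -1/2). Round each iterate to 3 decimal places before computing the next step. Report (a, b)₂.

(2.490, -0.857)

At (-3/2, -1/2): F = (-1.500, -5.125).
Jacobian J = [[0, 8·b + 1], [-b^2 + 2, -2·a·b + 1]].
At the point, J = [[0.000, -3.000], [1.750, -0.500]] (det J = 5.250).
Solving J·Δ = −F gives Δ = (2.786, -0.500).
Then the next iterate is (a, b)₁ = (1.286, -1.000).
Round to (1.286, -1.000) and repeat: F = (1.000, -1.714), J = [[0.000, -7.000], [1.000, 3.572]].
Δ = (1.204, 0.143), so (a, b)₂ = (2.490, -0.857).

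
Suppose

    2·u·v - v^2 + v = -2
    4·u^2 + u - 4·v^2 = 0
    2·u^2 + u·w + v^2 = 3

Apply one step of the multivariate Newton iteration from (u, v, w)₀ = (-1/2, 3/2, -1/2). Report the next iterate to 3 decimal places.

At (-1/2, 3/2, -1/2): F = (-0.250, -8.500, 0.000).
Jacobian J = [[2·v, 2·u - 2·v + 1, 0], [8·u + 1, -8·v, 0], [4·u + w, 2·v, u]].
At the point, J = [[3.000, -3.000, 0.000], [-3.000, -12.000, 0.000], [-2.500, 3.000, -0.500]] (det J = 22.500).
Solving J·Δ = −F gives Δ = (-0.500, -0.583, -1.000).
Then the next iterate is (u, v, w)₁ = (-1.000, 0.917, -1.500).

(-1.000, 0.917, -1.500)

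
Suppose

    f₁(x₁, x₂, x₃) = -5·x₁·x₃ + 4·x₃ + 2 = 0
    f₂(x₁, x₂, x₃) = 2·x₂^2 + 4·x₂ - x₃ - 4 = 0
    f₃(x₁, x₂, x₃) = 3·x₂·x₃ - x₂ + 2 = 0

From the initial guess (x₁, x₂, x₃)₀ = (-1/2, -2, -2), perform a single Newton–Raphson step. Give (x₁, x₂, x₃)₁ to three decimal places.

At (-1/2, -2, -2): F = (-11.000, -2.000, 16.000).
Jacobian J = [[-5·x₃, 0, -5·x₁ + 4], [0, 4·x₂ + 4, -1], [0, 3·x₃ - 1, 3·x₂]].
At the point, J = [[10.000, 0.000, 6.500], [0.000, -4.000, -1.000], [0.000, -7.000, -6.000]] (det J = 170.000).
Solving J·Δ = −F gives Δ = (-1.882, -1.647, 4.588).
Then the next iterate is (x₁, x₂, x₃)₁ = (-2.382, -3.647, 2.588).

(-2.382, -3.647, 2.588)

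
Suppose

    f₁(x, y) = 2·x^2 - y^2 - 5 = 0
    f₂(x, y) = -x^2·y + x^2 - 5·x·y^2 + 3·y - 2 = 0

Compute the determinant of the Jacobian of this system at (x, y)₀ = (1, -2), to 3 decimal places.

144.000

J = [[4·x, -2·y], [-2·x·y + 2·x - 5·y^2, -x^2 - 10·x·y + 3]].
At the point, J = [[4.000, 4.000], [-14.000, 22.000]].
det J = 144.000.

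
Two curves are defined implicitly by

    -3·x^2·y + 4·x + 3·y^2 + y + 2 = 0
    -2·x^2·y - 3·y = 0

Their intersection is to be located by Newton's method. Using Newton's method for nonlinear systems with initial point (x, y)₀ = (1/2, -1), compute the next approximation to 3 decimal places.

(0.231, -0.154)

At (1/2, -1): F = (6.750, 3.500).
Jacobian J = [[-6·x·y + 4, -3·x^2 + 6·y + 1], [-4·x·y, -2·x^2 - 3]].
At the point, J = [[7.000, -5.750], [2.000, -3.500]] (det J = -13.000).
Solving J·Δ = −F gives Δ = (-0.269, 0.846).
Then the next iterate is (x, y)₁ = (0.231, -0.154).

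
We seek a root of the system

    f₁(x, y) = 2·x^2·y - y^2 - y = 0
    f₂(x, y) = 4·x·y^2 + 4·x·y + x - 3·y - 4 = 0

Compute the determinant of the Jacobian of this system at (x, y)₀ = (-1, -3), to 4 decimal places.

29.0000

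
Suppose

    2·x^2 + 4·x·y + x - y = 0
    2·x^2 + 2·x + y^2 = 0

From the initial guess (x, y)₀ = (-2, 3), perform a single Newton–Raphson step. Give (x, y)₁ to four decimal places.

At (-2, 3): F = (-21.0000, 13.0000).
Jacobian J = [[4·x + 4·y + 1, 4·x - 1], [4·x + 2, 2·y]].
At the point, J = [[5.0000, -9.0000], [-6.0000, 6.0000]] (det J = -24.0000).
Solving J·Δ = −F gives Δ = (-0.3750, -2.5417).
Then the next iterate is (x, y)₁ = (-2.3750, 0.4583).

(-2.3750, 0.4583)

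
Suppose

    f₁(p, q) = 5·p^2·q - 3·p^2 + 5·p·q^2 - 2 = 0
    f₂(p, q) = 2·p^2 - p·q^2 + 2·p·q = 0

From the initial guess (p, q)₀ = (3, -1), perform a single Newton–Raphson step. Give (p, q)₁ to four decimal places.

At (3, -1): F = (-59.0000, 9.0000).
Jacobian J = [[10·p·q - 6·p + 5·q^2, 5·p^2 + 10·p·q], [4·p - q^2 + 2·q, -2·p·q + 2·p]].
At the point, J = [[-43.0000, 15.0000], [9.0000, 12.0000]] (det J = -651.0000).
Solving J·Δ = −F gives Δ = (-1.2949, 0.2212).
Then the next iterate is (p, q)₁ = (1.7051, -0.7788).

(1.7051, -0.7788)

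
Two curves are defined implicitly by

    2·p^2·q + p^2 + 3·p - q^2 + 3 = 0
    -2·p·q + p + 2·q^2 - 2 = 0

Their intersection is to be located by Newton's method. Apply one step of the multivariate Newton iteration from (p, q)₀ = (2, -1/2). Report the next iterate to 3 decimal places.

(-0.083, -0.778)

At (2, -1/2): F = (8.750, 2.500).
Jacobian J = [[4·p·q + 2·p + 3, 2·p^2 - 2·q], [-2·q + 1, -2·p + 4·q]].
At the point, J = [[3.000, 9.000], [2.000, -6.000]] (det J = -36.000).
Solving J·Δ = −F gives Δ = (-2.083, -0.278).
Then the next iterate is (p, q)₁ = (-0.083, -0.778).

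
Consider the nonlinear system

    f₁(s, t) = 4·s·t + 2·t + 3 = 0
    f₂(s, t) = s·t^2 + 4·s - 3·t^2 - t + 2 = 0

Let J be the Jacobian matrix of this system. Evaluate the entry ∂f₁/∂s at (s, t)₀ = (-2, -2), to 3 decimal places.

∂f₁/∂s = 4·t.
At (-2, -2) this is -8.000.

-8.000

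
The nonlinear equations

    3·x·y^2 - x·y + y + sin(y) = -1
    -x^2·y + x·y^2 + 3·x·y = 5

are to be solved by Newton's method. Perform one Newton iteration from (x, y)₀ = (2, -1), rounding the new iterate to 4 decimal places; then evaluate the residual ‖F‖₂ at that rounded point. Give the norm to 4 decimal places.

27.5580

At (2, -1): F = (7.158529, -5.0000).
Jacobian J = [[3·y^2 - y, 6·x·y - x + cos(y) + 1], [-2·x·y + y^2 + 3·y, -x^2 + 2·x·y + 3·x]].
At the point, J = [[4.0000, -12.459698], [2.0000, -2.0000]] (det J = 16.919395).
Solving J·Δ = −F gives Δ = (4.5283, 2.0283).
Then the next iterate is (x, y)₁ = (6.5283, 1.0283).
Re-evaluating at (6.5283, 1.0283): F = (16.880762, -21.782627), so ‖F‖₂ = 27.5580.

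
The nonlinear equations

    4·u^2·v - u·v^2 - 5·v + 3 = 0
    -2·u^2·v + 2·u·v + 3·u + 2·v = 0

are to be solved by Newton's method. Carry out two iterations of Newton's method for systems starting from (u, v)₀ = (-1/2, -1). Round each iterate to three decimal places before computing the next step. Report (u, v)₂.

At (-1/2, -1): F = (7.500, -2.000).
Jacobian J = [[8·u·v - v^2, 4·u^2 - 2·u·v - 5], [-4·u·v + 2·v + 3, -2·u^2 + 2·u + 2]].
At the point, J = [[3.000, -5.000], [-1.000, 0.500]] (det J = -3.500).
Solving J·Δ = −F gives Δ = (-1.786, 0.429).
Then the next iterate is (u, v)₁ = (-2.286, -0.571).
Round to (-2.286, -0.571) and repeat: F = (-5.33539, 0.57847), J = [[10.11641, 13.29257], [-3.36322, -13.02359]].
Δ = (0.710, -0.139), so (u, v)₂ = (-1.576, -0.710).

(-1.576, -0.710)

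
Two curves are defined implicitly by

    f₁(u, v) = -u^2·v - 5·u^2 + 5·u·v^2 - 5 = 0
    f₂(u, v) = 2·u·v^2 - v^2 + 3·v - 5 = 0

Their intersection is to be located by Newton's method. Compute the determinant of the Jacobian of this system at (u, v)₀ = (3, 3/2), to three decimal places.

J = [[-2·u·v - 10·u + 5·v^2, -u^2 + 10·u·v], [2·v^2, 4·u·v - 2·v + 3]].
At the point, J = [[-27.750, 36.000], [4.500, 18.000]].
det J = -661.500.

-661.500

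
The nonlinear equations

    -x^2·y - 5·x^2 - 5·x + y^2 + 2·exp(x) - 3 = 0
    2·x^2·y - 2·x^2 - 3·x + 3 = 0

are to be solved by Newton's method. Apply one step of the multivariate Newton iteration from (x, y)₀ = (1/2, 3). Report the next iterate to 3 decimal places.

(-0.630, 0.259)

At (1/2, 3): F = (4.79744, 2.500).
Jacobian J = [[-2·x·y - 10·x + 2·exp(x) - 5, -x^2 + 2·y], [4·x·y - 4·x - 3, 2·x^2]].
At the point, J = [[-9.70256, 5.750], [1.000, 0.500]] (det J = -10.60128).
Solving J·Δ = −F gives Δ = (-1.130, -2.741).
Then the next iterate is (x, y)₁ = (-0.630, 0.259).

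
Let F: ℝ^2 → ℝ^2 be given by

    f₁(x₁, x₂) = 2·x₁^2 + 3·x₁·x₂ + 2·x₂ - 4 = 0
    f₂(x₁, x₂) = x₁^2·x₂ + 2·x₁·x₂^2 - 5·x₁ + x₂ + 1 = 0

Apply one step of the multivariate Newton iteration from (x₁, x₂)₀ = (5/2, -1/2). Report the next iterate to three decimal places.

At (5/2, -1/2): F = (3.750, -13.875).
Jacobian J = [[4·x₁ + 3·x₂, 3·x₁ + 2], [2·x₁·x₂ + 2·x₂^2 - 5, x₁^2 + 4·x₁·x₂ + 1]].
At the point, J = [[8.500, 9.500], [-7.000, 2.250]] (det J = 85.625).
Solving J·Δ = −F gives Δ = (-1.638, 1.071).
Then the next iterate is (x₁, x₂)₁ = (0.862, 0.571).

(0.862, 0.571)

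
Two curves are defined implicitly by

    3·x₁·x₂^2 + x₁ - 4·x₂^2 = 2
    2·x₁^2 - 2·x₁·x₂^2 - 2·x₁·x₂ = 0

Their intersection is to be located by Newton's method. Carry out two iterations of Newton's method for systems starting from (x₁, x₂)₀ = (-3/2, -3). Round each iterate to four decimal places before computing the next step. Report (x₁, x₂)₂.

(-1.2473, -0.6363)

At (-3/2, -3): F = (-80.0000, 22.5000).
Jacobian J = [[3·x₂^2 + 1, 6·x₁·x₂ - 8·x₂], [4·x₁ - 2·x₂^2 - 2·x₂, -4·x₁·x₂ - 2·x₁]].
At the point, J = [[28.0000, 51.0000], [-18.0000, -15.0000]] (det J = 498.0000).
Solving J·Δ = −F gives Δ = (-0.1054, 1.6265).
Then the next iterate is (x₁, x₂)₁ = (-1.6054, -1.3735).
Round to (-1.6054, -1.3735) and repeat: F = (-20.237181, 6.801766), J = [[6.659507, 24.218101], [-7.447604, -5.609268]].
Δ = (0.3581, 0.7372), so (x₁, x₂)₂ = (-1.2473, -0.6363).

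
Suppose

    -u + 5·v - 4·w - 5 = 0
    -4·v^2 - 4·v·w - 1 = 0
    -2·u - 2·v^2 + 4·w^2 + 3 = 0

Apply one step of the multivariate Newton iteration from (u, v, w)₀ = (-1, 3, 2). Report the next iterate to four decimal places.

(-0.4380, 1.5465, 0.7926)

At (-1, 3, 2): F = (3.0000, -61.0000, 3.0000).
Jacobian J = [[-1, 5, -4], [0, -8·v - 4·w, -4·v], [-2, -4·v, 8·w]].
At the point, J = [[-1.0000, 5.0000, -4.0000], [0.0000, -32.0000, -12.0000], [-2.0000, -12.0000, 16.0000]] (det J = 1032.0000).
Solving J·Δ = −F gives Δ = (0.5620, -1.4535, -1.2074).
Then the next iterate is (u, v, w)₁ = (-0.4380, 1.5465, 0.7926).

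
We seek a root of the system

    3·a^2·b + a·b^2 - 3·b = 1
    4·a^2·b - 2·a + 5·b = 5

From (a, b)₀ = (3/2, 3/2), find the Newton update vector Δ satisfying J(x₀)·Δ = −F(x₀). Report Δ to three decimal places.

(-0.054, -0.867)

At (3/2, 3/2): F = (8.000, 13.000).
Jacobian J = [[6·a·b + b^2, 3·a^2 + 2·a·b - 3], [8·a·b - 2, 4·a^2 + 5]].
At the point, J = [[15.750, 8.250], [16.000, 14.000]] (det J = 88.500).
Solving J·Δ = −F gives Δ = (-0.054, -0.867).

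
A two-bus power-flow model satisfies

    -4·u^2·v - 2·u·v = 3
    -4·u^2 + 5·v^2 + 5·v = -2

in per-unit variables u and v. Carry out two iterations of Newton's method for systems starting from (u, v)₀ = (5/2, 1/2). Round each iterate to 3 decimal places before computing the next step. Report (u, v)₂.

At (5/2, 1/2): F = (-18.000, -19.250).
Jacobian J = [[-8·u·v - 2·v, -4·u^2 - 2·u], [-8·u, 10·v + 5]].
At the point, J = [[-11.000, -30.000], [-20.000, 10.000]] (det J = -710.000).
Solving J·Δ = −F gives Δ = (-1.067, -0.209).
Then the next iterate is (u, v)₁ = (1.433, 0.291).
Round to (1.433, 0.291) and repeat: F = (-6.22427, -4.33555), J = [[-3.91802, -11.07996], [-11.464, 7.910]].
Δ = (-0.616, -0.344), so (u, v)₂ = (0.817, -0.053).

(0.817, -0.053)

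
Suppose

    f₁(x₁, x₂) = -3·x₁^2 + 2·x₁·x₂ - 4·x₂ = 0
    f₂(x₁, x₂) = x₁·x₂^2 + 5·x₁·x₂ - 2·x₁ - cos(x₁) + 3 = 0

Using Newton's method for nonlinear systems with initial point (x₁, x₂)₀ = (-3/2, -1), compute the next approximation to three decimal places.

At (-3/2, -1): F = (0.250, 11.92926).
Jacobian J = [[-6·x₁ + 2·x₂, 2·x₁ - 4], [x₂^2 + 5·x₂ + sin(x₁) - 2, 2·x₁·x₂ + 5·x₁]].
At the point, J = [[7.000, -7.000], [-6.99749, -4.500]] (det J = -80.48246).
Solving J·Δ = −F gives Δ = (1.024, 1.059).
Then the next iterate is (x₁, x₂)₁ = (-0.476, 0.059).

(-0.476, 0.059)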